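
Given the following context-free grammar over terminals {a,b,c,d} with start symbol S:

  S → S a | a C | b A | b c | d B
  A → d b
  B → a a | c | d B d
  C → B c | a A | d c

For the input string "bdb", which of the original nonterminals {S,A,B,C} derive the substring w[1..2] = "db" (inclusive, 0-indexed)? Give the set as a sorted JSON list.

Convert to CNF:
  S -> S T2 | T0 B | T1 A | T1 T3 | T2 C
  A -> T0 T1
  B -> T0 X4 | T2 T2 | c
  C -> B T3 | T0 T3 | T2 A
  T0 -> d
  T1 -> b
  T2 -> a
  T3 -> c
  X4 -> B T0

Fill CYK table bottom-up — only the sub-triangle for w[1..2]:
  T[1,1] 'd' = {T0}  orig:{}
  T[2,2] 'b' = {T1}  orig:{}
  T[1,2] 'db' = {A}

Original NTs in T[1,2] deriving "db": ["A"]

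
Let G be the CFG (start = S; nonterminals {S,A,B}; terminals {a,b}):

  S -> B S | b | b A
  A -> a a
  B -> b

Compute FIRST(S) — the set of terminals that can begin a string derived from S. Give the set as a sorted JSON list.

FIRST sets, iterate to fixpoint:
pass 1:
  A via A→a a: +{a}
  B via B→b: +{b}
  S via S→B S: +{b}
  S: {b}  A: {a}  B: {b}
pass 2: (no change)
  S: {b}  A: {a}  B: {b}

FIRST(S) = ["b"]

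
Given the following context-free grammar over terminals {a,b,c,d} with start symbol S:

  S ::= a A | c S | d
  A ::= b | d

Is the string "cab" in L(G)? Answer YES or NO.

CNF form of G:
  S -> T0 A | T1 S | d
  A -> b | d
  T0 -> a
  T1 -> c

Fill CYK table bottom-up:
  [0..0]={T1}  "c"  orig:{}
  [1..1]={T0}  "a"  orig:{}
  [2..2]={A}  "b"
  [0..1]=∅  "ca"
  [1..2]={S}  "ab"
  [0..2]={S}  "cab"

S ∈ T[0,2] ⇒ YES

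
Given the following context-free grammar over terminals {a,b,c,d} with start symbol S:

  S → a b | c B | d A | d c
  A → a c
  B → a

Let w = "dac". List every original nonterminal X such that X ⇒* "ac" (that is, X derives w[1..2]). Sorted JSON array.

Convert to CNF:
  S -> T0 T2 | T1 B | T3 A | T3 T1
  A -> T0 T1
  B -> a
  T0 -> a
  T1 -> c
  T2 -> b
  T3 -> d

CYK table (by increasing span) (cells [i..j] with 1 ≤ i ≤ j ≤ 2 only):
  cell(1,1) a: {B,T0}  orig:{B}
  cell(2,2) c: {T1}  orig:{}
  cell(1,2) ac: {A}

Original NTs in T[1,2] deriving "ac": ["A"]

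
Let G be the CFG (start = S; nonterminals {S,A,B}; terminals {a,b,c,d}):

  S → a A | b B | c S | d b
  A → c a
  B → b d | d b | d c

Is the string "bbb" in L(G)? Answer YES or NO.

Convert to CNF:
  S -> T0 S | T1 A | T2 B | T3 T2
  A -> T0 T1
  B -> T2 T3 | T3 T0 | T3 T2
  T0 -> c
  T1 -> a
  T2 -> b
  T3 -> d

CYK fill:
  cell(0,0) b: {T2}  orig:{}
  cell(1,1) b: {T2}  orig:{}
  cell(2,2) b: {T2}  orig:{}
  cell(0,1) bb: ∅
  cell(1,2) bb: ∅
  cell(0,2) bbb: ∅

S ∉ T[0,2] ⇒ NO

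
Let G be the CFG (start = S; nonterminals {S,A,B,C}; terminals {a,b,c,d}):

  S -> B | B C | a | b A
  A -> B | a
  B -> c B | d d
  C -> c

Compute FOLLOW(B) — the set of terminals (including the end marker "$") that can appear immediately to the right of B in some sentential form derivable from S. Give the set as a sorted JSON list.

FIRST iteration:
round 1:
  A via A→a: +{a}
  B via B→c B: +{c}
  B via B→d d: +{d}
  C via C→c: +{c}
  S via S→B: +{c,d}
  S via S→a: +{a}
  S via S→b A: +{b}
  S: {a,b,c,d}  A: {a}  B: {c,d}  C: {c}
round 2:
  A via A→B: +{c,d}
  S: {a,b,c,d}  A: {a,c,d}  B: {c,d}  C: {c}
round 3: (stable)
  S: {a,b,c,d}  A: {a,c,d}  B: {c,d}  C: {c}

FOLLOW iteration:
seed FOLLOW(S) with $
iter 1:
  S→B: FOLLOW(B) ⊇ FOLLOW(S) ⊇ {$}; new: +{$}
  S→B C: FOLLOW(B) ⊇ FIRST(C) = {c}; new: +{c}
  S→B C: FOLLOW(C) ⊇ FOLLOW(S) ⊇ {$}; new: +{$}
  S→b A: FOLLOW(A) ⊇ FOLLOW(S) ⊇ {$}; new: +{$}
  FOLLOW[S]={$}  FOLLOW[A]={$}  FOLLOW[B]={$,c}  FOLLOW[C]={$}
iter 2: — fixpoint
  FOLLOW[S]={$}  FOLLOW[A]={$}  FOLLOW[B]={$,c}  FOLLOW[C]={$}

FOLLOW(B) = ["$", "c"]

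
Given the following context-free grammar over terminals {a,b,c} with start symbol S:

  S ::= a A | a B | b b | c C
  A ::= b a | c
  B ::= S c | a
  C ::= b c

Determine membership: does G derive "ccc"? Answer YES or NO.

Convert to CNF:
  S -> T0 T0 | T1 A | T1 B | T2 C
  A -> T0 T1 | c
  B -> S T2 | a
  C -> T0 T2
  T0 -> b
  T1 -> a
  T2 -> c

CYK fill:
  [0..0]={A,T2}  "c"  orig:{A}
  [1..1]={A,T2}  "c"  orig:{A}
  [2..2]={A,T2}  "c"  orig:{A}
  [0..1]=∅  "cc"
  [1..2]=∅  "cc"
  [0..2]=∅  "ccc"

S ∉ T[0,2] ⇒ NO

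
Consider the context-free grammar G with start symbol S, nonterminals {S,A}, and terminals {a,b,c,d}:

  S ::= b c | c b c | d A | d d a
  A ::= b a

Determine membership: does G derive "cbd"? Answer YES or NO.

CNF form of G:
  S -> T0 T2 | T2 X4 | T3 A | T3 X5
  A -> T0 T1
  T0 -> b
  T1 -> a
  T2 -> c
  T3 -> d
  X4 -> T0 T2
  X5 -> T3 T1

CYK fill:
  T[0,0] 'c' = {T2}  orig:{}
  T[1,1] 'b' = {T0}  orig:{}
  T[2,2] 'd' = {T3}  orig:{}
  T[0,1] 'cb' = ∅
  T[1,2] 'bd' = ∅
  T[0,2] 'cbd' = ∅

S ∉ T[0,2] ⇒ NO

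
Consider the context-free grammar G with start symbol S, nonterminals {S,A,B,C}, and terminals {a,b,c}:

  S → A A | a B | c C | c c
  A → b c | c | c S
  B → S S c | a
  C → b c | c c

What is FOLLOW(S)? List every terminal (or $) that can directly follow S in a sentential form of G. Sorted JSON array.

Compute FIRST by fixpoint:
round 1:
  A via A→b c: +{b}
  A via A→c: +{c}
  B via B→a: +{a}
  C via C→b c: +{b}
  C via C→c c: +{c}
  S via S→A A: +{b,c}
  S via S→a B: +{a}
  FIRST[S]={a,b,c}  FIRST[A]={b,c}  FIRST[B]={a}  FIRST[C]={b,c}
round 2:
  B via B→S S c: +{b,c}
  FIRST[S]={a,b,c}  FIRST[A]={b,c}  FIRST[B]={a,b,c}  FIRST[C]={b,c}
round 3: — fixpoint
  FIRST[S]={a,b,c}  FIRST[A]={b,c}  FIRST[B]={a,b,c}  FIRST[C]={b,c}

Compute FOLLOW by fixpoint:
FOLLOW(S) := {$}
round 1:
  B→S S c: FOLLOW(S) ⊇ FIRST(S) = {a,b,c}; new: +{a,b,c}
  S→A A: FOLLOW(A) ⊇ FIRST(A) = {b,c}; new: +{b,c}
  S→A A: FOLLOW(A) ⊇ FOLLOW(S) ⊇ {$,a,b,c}; new: +{$,a}
  S→a B: FOLLOW(B) ⊇ FOLLOW(S) ⊇ {$,a,b,c}; new: +{$,a,b,c}
  S→c C: FOLLOW(C) ⊇ FOLLOW(S) ⊇ {$,a,b,c}; new: +{$,a,b,c}
  FOLLOW(S)={$,a,b,c}  FOLLOW(A)={$,a,b,c}  FOLLOW(B)={$,a,b,c}  FOLLOW(C)={$,a,b,c}
round 2: (no change)
  FOLLOW(S)={$,a,b,c}  FOLLOW(A)={$,a,b,c}  FOLLOW(B)={$,a,b,c}  FOLLOW(C)={$,a,b,c}

FOLLOW(S) = ["$", "a", "b", "c"]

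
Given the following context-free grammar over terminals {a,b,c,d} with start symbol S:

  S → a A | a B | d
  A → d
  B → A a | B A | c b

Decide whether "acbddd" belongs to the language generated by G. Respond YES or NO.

Convert to CNF:
  S -> T0 A | T0 B | d
  A -> d
  B -> A T0 | B A | T1 T2
  T0 -> a
  T1 -> c
  T2 -> b

CYK fill:
  T[0,0] 'a' = {T0}  orig:{}
  T[1,1] 'c' = {T1}  orig:{}
  T[2,2] 'b' = {T2}  orig:{}
  T[3,3] 'd' = {A,S}
  T[4,4] 'd' = {A,S}
  T[5,5] 'd' = {A,S}
  T[0,1] 'ac' = ∅
  T[1,2] 'cb' = {B}
  T[2,3] 'bd' = ∅
  T[3,4] 'dd' = ∅
  T[4,5] 'dd' = ∅
  T[0,2] 'acb' = {S}
  T[1,3] 'cbd' = {B}
  T[2,4] 'bdd' = ∅
  T[3,5] 'ddd' = ∅
  T[0,3] 'acbd' = {S}
  T[1,4] 'cbdd' = {B}
  T[2,5] 'bddd' = ∅
  T[0,4] 'acbdd' = {S}
  T[1,5] 'cbddd' = {B}
  T[0,5] 'acbddd' = {S}

S ∈ T[0,5] ⇒ YES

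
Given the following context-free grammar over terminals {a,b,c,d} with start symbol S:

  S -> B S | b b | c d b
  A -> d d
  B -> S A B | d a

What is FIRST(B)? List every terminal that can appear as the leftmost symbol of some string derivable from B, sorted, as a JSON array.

Compute FIRST by fixpoint:
iter 1:
  A via A→d d: +{d}
  B via B→d a: +{d}
  S via S→B S: +{d}
  S via S→b b: +{b}
  S via S→c d b: +{c}
  FIRST[S]={b,c,d}  FIRST[A]={d}  FIRST[B]={d}
iter 2:
  B via B→S A B: +{b,c}
  FIRST[S]={b,c,d}  FIRST[A]={d}  FIRST[B]={b,c,d}
iter 3: — fixpoint
  FIRST[S]={b,c,d}  FIRST[A]={d}  FIRST[B]={b,c,d}

FIRST(B) = ["b", "c", "d"]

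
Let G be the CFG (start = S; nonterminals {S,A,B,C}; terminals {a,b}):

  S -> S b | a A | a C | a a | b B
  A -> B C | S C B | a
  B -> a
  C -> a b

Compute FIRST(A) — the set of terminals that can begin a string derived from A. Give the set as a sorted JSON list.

FIRST sets, iterate to fixpoint:
round 1:
  A via A→a: +{a}
  B via B→a: +{a}
  C via C→a b: +{a}
  S via S→a A: +{a}
  S via S→b B: +{b}
  FIRST[S]={a,b}  FIRST[A]={a}  FIRST[B]={a}  FIRST[C]={a}
round 2:
  A via A→S C B: +{b}
  FIRST[S]={a,b}  FIRST[A]={a,b}  FIRST[B]={a}  FIRST[C]={a}
round 3: (stable)
  FIRST[S]={a,b}  FIRST[A]={a,b}  FIRST[B]={a}  FIRST[C]={a}

FIRST(A) = ["a", "b"]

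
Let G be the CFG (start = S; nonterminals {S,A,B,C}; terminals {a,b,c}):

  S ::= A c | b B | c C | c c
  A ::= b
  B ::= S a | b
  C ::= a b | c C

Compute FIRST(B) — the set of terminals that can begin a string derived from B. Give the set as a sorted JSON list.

FIRST sets, iterate to fixpoint:
[1]
  A via A→b: +{b}
  B via B→b: +{b}
  C via C→a b: +{a}
  C via C→c C: +{c}
  S via S→A c: +{b}
  S via S→c C: +{c}
  FIRST[S]={b,c}  FIRST[A]={b}  FIRST[B]={b}  FIRST[C]={a,c}
[2]
  B via B→S a: +{c}
  FIRST[S]={b,c}  FIRST[A]={b}  FIRST[B]={b,c}  FIRST[C]={a,c}
[3] — fixpoint
  FIRST[S]={b,c}  FIRST[A]={b}  FIRST[B]={b,c}  FIRST[C]={a,c}

FIRST(B) = ["b", "c"]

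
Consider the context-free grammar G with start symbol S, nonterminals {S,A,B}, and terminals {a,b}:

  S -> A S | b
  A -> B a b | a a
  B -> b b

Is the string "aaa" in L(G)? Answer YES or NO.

Convert to CNF:
  S -> A S | b
  A -> B X2 | T0 T0
  B -> T1 T1
  T0 -> a
  T1 -> b
  X2 -> T0 T1

Fill CYK table bottom-up:
  T[0,0] 'a' = {T0}  orig:{}
  T[1,1] 'a' = {T0}  orig:{}
  T[2,2] 'a' = {T0}  orig:{}
  T[0,1] 'aa' = {A}
  T[1,2] 'aa' = {A}
  T[0,2] 'aaa' = ∅

S ∉ T[0,2] ⇒ NO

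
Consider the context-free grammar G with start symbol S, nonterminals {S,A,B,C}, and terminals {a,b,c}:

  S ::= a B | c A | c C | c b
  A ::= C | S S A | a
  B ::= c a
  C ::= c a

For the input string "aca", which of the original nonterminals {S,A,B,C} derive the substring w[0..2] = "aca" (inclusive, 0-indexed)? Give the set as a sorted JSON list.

Convert to CNF:
  S -> T0 A | T0 C | T0 T2 | T1 B
  A -> S X3 | T0 T1 | a
  B -> T0 T1
  C -> T0 T1
  T0 -> c
  T1 -> a
  T2 -> b
  X3 -> S A

CYK table (by increasing span) (cells [i..j] with 0 ≤ i ≤ j ≤ 2 only):
  cell(0,0) a: {A,T1}  orig:{A}
  cell(1,1) c: {T0}  orig:{}
  cell(2,2) a: {A,T1}  orig:{A}
  cell(0,1) ac: ∅
  cell(1,2) ca: {A,B,C,S}
  cell(0,2) aca: {S}

Original NTs in T[0,2] deriving "aca": ["S"]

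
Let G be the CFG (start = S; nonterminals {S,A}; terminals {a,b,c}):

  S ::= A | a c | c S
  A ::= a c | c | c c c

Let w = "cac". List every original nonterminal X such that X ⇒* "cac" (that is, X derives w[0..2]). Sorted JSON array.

Convert to CNF:
  S -> T0 T1 | T1 S | T1 X3 | c
  A -> T0 T1 | T1 X2 | c
  T0 -> a
  T1 -> c
  X2 -> T1 T1
  X3 -> T1 T1

Fill CYK table bottom-up, restricted to cells inside w[0..2]:
  [0..0]={A,S,T1}  "c"  orig:{A,S}
  [1..1]={T0}  "a"  orig:{}
  [2..2]={A,S,T1}  "c"  orig:{A,S}
  [0..1]=∅  "ca"
  [1..2]={A,S}  "ac"
  [0..2]={S}  "cac"

Original NTs in T[0,2] deriving "cac": ["S"]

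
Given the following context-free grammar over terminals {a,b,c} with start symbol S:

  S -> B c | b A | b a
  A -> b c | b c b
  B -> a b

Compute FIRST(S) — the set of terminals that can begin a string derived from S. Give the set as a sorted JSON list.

FIRST iteration:
[1]
  A via A→b c: +{b}
  B via B→a b: +{a}
  S via S→B c: +{a}
  S via S→b A: +{b}
  FIRST(S)={a,b}  FIRST(A)={b}  FIRST(B)={a}
[2] — fixpoint
  FIRST(S)={a,b}  FIRST(A)={b}  FIRST(B)={a}

FIRST(S) = ["a", "b"]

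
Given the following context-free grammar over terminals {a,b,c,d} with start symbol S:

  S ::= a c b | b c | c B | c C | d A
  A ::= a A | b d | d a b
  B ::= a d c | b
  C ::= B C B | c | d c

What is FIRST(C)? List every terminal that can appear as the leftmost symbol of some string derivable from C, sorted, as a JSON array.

FIRST sets, iterate to fixpoint:
iter 1:
  A via A→a A: +{a}
  A via A→b d: +{b}
  A via A→d a b: +{d}
  B via B→a d c: +{a}
  B via B→b: +{b}
  C via C→B C B: +{a,b}
  C via C→c: +{c}
  C via C→d c: +{d}
  S via S→a c b: +{a}
  S via S→b c: +{b}
  S via S→c B: +{c}
  S via S→d A: +{d}
  FIRST(S)={a,b,c,d}  FIRST(A)={a,b,d}  FIRST(B)={a,b}  FIRST(C)={a,b,c,d}
iter 2: (stable)
  FIRST(S)={a,b,c,d}  FIRST(A)={a,b,d}  FIRST(B)={a,b}  FIRST(C)={a,b,c,d}

FIRST(C) = ["a", "b", "c", "d"]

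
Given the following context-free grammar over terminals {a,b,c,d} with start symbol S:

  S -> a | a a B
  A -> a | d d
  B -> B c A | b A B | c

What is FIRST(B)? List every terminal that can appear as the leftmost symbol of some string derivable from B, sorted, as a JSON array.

FIRST sets, iterate to fixpoint:
round 1:
  A via A→a: +{a}
  A via A→d d: +{d}
  B via B→b A B: +{b}
  B via B→c: +{c}
  S via S→a: +{a}
  S: {a}  A: {a,d}  B: {b,c}
round 2: (no change)
  S: {a}  A: {a,d}  B: {b,c}

FIRST(B) = ["b", "c"]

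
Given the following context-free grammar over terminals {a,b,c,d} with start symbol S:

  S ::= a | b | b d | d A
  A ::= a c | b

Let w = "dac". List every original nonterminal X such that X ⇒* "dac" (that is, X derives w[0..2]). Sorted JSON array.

Convert to CNF:
  S -> T2 T3 | T3 A | a | b
  A -> T0 T1 | b
  T0 -> a
  T1 -> c
  T2 -> b
  T3 -> d

Fill CYK table bottom-up (cells [i..j] with 0 ≤ i ≤ j ≤ 2 only):
  T[0,0] 'd' = {T3}  orig:{}
  T[1,1] 'a' = {S,T0}  orig:{S}
  T[2,2] 'c' = {T1}  orig:{}
  T[0,1] 'da' = ∅
  T[1,2] 'ac' = {A}
  T[0,2] 'dac' = {S}

Original NTs in T[0,2] deriving "dac": ["S"]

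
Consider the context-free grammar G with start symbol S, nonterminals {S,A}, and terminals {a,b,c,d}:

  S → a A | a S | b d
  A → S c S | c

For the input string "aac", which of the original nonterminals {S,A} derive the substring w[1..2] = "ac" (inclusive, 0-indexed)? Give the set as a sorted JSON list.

CNF form of G:
  S -> T1 A | T1 S | T2 T3
  A -> S X4 | c
  T0 -> c
  T1 -> a
  T2 -> b
  T3 -> d
  X4 -> T0 S

CYK table (by increasing span) (cells [i..j] with 1 ≤ i ≤ j ≤ 2 only):
  T[1,1] 'a' = {T1}  orig:{}
  T[2,2] 'c' = {A,T0}  orig:{A}
  T[1,2] 'ac' = {S}

Original NTs in T[1,2] deriving "ac": ["S"]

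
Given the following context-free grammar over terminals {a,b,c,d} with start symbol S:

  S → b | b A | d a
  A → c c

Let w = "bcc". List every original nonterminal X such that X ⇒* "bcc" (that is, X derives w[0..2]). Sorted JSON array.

CNF form of G:
  S -> T1 A | T2 T3 | b
  A -> T0 T0
  T0 -> c
  T1 -> b
  T2 -> d
  T3 -> a

Fill CYK table bottom-up (cells [i..j] with 0 ≤ i ≤ j ≤ 2 only):
  cell(0,0) b: {S,T1}  orig:{S}
  cell(1,1) c: {T0}  orig:{}
  cell(2,2) c: {T0}  orig:{}
  cell(0,1) bc: ∅
  cell(1,2) cc: {A}
  cell(0,2) bcc: {S}

Original NTs in T[0,2] deriving "bcc": ["S"]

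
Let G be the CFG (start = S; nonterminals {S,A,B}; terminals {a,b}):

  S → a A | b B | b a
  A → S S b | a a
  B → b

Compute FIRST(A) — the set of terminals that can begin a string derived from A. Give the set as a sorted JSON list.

FIRST sets, iterate to fixpoint:
iter 1:
  A via A→a a: +{a}
  B via B→b: +{b}
  S via S→a A: +{a}
  S via S→b B: +{b}
  S: {a,b}  A: {a}  B: {b}
iter 2:
  A via A→S S b: +{b}
  S: {a,b}  A: {a,b}  B: {b}
iter 3: done
  S: {a,b}  A: {a,b}  B: {b}

FIRST(A) = ["a", "b"]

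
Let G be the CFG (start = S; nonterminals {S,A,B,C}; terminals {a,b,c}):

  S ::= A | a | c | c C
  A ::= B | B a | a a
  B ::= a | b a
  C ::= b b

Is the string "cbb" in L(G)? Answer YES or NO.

CNF form of G:
  S -> B T0 | T0 T0 | T1 T0 | T2 C | a | c
  A -> B T0 | T0 T0 | T1 T0 | a
  B -> T1 T0 | a
  C -> T1 T1
  T0 -> a
  T1 -> b
  T2 -> c

CYK table (by increasing span):
  cell(0,0) c: {S,T2}  orig:{S}
  cell(1,1) b: {T1}  orig:{}
  cell(2,2) b: {T1}  orig:{}
  cell(0,1) cb: ∅
  cell(1,2) bb: {C}
  cell(0,2) cbb: {S}

S ∈ T[0,2] ⇒ YES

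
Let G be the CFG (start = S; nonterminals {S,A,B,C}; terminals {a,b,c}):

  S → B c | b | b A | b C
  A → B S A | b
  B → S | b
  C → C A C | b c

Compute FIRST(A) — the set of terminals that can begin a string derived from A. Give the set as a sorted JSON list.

FIRST sets, iterate to fixpoint:
pass 1:
  A via A→b: +{b}
  B via B→b: +{b}
  C via C→b c: +{b}
  S via S→B c: +{b}
  S: {b}  A: {b}  B: {b}  C: {b}
pass 2: done
  S: {b}  A: {b}  B: {b}  C: {b}

FIRST(A) = ["b"]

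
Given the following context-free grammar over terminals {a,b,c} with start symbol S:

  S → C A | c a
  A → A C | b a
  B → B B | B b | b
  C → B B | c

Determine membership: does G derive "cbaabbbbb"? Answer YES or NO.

CNF form of G:
  S -> C A | T2 T1
  A -> A C | T0 T1
  B -> B B | B T0 | b
  C -> B B | c
  T0 -> b
  T1 -> a
  T2 -> c

CYK table (by increasing span):
  [0..0]={C,T2}  "c"  orig:{C}
  [1..1]={B,T0}  "b"  orig:{B}
  [2..2]={T1}  "a"  orig:{}
  [3..3]={T1}  "a"  orig:{}
  [4..4]={B,T0}  "b"  orig:{B}
  [5..5]={B,T0}  "b"  orig:{B}
  [6..6]={B,T0}  "b"  orig:{B}
  [7..7]={B,T0}  "b"  orig:{B}
  [8..8]={B,T0}  "b"  orig:{B}
  [0..1]=∅  "cb"
  [1..2]={A}  "ba"
  [2..3]=∅  "aa"
  [3..4]=∅  "ab"
  [4..5]={B,C}  "bb"
  [5..6]={B,C}  "bb"
  [6..7]={B,C}  "bb"
  [7..8]={B,C}  "bb"
  [0..2]={S}  "cba"
  [1..3]=∅  "baa"
  [2..4]=∅  "aab"
  [3..5]=∅  "abb"
  [4..6]={B,C}  "bbb"
  [5..7]={B,C}  "bbb"
  [6..8]={B,C}  "bbb"
  [0..3]=∅  "cbaa"
  [1..4]=∅  "baab"
  [2..5]=∅  "aabb"
  [3..6]=∅  "abbb"
  [4..7]={B,C}  "bbbb"
  [5..8]={B,C}  "bbbb"
  [0..4]=∅  "cbaab"
  [1..5]=∅  "baabb"
  [2..6]=∅  "aabbb"
  [3..7]=∅  "abbbb"
  [4..8]={B,C}  "bbbbb"
  [0..5]=∅  "cbaabb"
  [1..6]=∅  "baabbb"
  [2..7]=∅  "aabbbb"
  [3..8]=∅  "abbbbb"
  [0..6]=∅  "cbaabbb"
  [1..7]=∅  "baabbbb"
  [2..8]=∅  "aabbbbb"
  [0..7]=∅  "cbaabbbb"
  [1..8]=∅  "baabbbbb"
  [0..8]=∅  "cbaabbbbb"

S ∉ T[0,8] ⇒ NO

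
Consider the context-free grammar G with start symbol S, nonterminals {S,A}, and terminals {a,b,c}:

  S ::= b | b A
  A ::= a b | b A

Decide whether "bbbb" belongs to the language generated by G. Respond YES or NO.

CNF form of G:
  S -> T1 A | b
  A -> T0 T1 | T1 A
  T0 -> a
  T1 -> b

CYK fill:
  cell(0,0) b: {S,T1}  orig:{S}
  cell(1,1) b: {S,T1}  orig:{S}
  cell(2,2) b: {S,T1}  orig:{S}
  cell(3,3) b: {S,T1}  orig:{S}
  cell(0,1) bb: ∅
  cell(1,2) bb: ∅
  cell(2,3) bb: ∅
  cell(0,2) bbb: ∅
  cell(1,3) bbb: ∅
  cell(0,3) bbbb: ∅

S ∉ T[0,3] ⇒ NO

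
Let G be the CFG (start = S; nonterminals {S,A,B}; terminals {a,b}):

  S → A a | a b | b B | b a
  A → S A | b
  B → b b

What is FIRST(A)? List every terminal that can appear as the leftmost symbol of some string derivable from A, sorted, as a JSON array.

FIRST sets, iterate to fixpoint:
round 1:
  A via A→b: +{b}
  B via B→b b: +{b}
  S via S→A a: +{b}
  S via S→a b: +{a}
  S: {a,b}  A: {b}  B: {b}
round 2:
  A via A→S A: +{a}
  S: {a,b}  A: {a,b}  B: {b}
round 3: — fixpoint
  S: {a,b}  A: {a,b}  B: {b}

FIRST(A) = ["a", "b"]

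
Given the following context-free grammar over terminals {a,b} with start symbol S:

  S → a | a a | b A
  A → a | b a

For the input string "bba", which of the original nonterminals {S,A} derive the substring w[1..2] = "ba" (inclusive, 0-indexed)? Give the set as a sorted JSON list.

CNF form of G:
  S -> T0 A | T1 T1 | a
  A -> T0 T1 | a
  T0 -> b
  T1 -> a

CYK table (by increasing span) — only the sub-triangle for w[1..2]:
  cell(1,1) b: {T0}  orig:{}
  cell(2,2) a: {A,S,T1}  orig:{A,S}
  cell(1,2) ba: {A,S}

Original NTs in T[1,2] deriving "ba": ["A", "S"]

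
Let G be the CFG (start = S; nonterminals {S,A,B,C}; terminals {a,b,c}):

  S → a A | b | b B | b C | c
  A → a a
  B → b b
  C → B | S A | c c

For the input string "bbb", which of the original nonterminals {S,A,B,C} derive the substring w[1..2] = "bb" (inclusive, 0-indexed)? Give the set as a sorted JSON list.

CNF form of G:
  S -> T0 A | T1 B | T1 C | b | c
  A -> T0 T0
  B -> T1 T1
  C -> S A | T1 T1 | T2 T2
  T0 -> a
  T1 -> b
  T2 -> c

Fill CYK table bottom-up (cells [i..j] with 1 ≤ i ≤ j ≤ 2 only):
  [1..1]={S,T1}  "b"  orig:{S}
  [2..2]={S,T1}  "b"  orig:{S}
  [1..2]={B,C}  "bb"

Original NTs in T[1,2] deriving "bb": ["B", "C"]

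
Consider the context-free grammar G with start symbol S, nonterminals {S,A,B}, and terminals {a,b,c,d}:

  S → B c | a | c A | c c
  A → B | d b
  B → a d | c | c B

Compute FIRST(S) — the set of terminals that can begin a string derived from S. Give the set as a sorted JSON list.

FIRST iteration:
pass 1:
  A via A→d b: +{d}
  B via B→a d: +{a}
  B via B→c: +{c}
  S via S→B c: +{a,c}
  S: {a,c}  A: {d}  B: {a,c}
pass 2:
  A via A→B: +{a,c}
  S: {a,c}  A: {a,c,d}  B: {a,c}
pass 3: done
  S: {a,c}  A: {a,c,d}  B: {a,c}

FIRST(S) = ["a", "c"]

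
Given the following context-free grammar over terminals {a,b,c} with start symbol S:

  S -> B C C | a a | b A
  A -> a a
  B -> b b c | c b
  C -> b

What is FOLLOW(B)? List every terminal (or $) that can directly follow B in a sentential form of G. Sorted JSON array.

Compute FIRST by fixpoint:
[1]
  A via A→a a: +{a}
  B via B→b b c: +{b}
  B via B→c b: +{c}
  C via C→b: +{b}
  S via S→B C C: +{b,c}
  S via S→a a: +{a}
  S: {a,b,c}  A: {a}  B: {b,c}  C: {b}
[2] (stable)
  S: {a,b,c}  A: {a}  B: {b,c}  C: {b}

FOLLOW iteration:
seed FOLLOW(S) with $
round 1:
  S→B C C: FOLLOW(B) ⊇ FIRST(C) = {b}; new: +{b}
  S→B C C: FOLLOW(C) ⊇ FIRST(C) = {b}; new: +{b}
  S→B C C: FOLLOW(C) ⊇ FOLLOW(S) ⊇ {$}; new: +{$}
  S→b A: FOLLOW(A) ⊇ FOLLOW(S) ⊇ {$}; new: +{$}
  FOLLOW(S)={$}  FOLLOW(A)={$}  FOLLOW(B)={b}  FOLLOW(C)={$,b}
round 2: done
  FOLLOW(S)={$}  FOLLOW(A)={$}  FOLLOW(B)={b}  FOLLOW(C)={$,b}

FOLLOW(B) = ["b"]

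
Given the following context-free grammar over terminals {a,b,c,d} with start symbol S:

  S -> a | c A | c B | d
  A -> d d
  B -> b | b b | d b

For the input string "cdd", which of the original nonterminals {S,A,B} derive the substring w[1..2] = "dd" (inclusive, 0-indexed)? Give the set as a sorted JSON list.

CNF form of G:
  S -> T2 A | T2 B | a | d
  A -> T0 T0
  B -> T0 T1 | T1 T1 | b
  T0 -> d
  T1 -> b
  T2 -> c

CYK table (by increasing span) — only the sub-triangle for w[1..2]:
  [1..1]={S,T0}  "d"  orig:{S}
  [2..2]={S,T0}  "d"  orig:{S}
  [1..2]={A}  "dd"

Original NTs in T[1,2] deriving "dd": ["A"]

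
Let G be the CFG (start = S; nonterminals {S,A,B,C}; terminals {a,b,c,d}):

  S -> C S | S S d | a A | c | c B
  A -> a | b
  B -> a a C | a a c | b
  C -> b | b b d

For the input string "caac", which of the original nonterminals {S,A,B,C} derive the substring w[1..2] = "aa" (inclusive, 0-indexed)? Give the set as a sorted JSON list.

Convert to CNF:
  S -> C S | S X7 | T0 A | T1 B | c
  A -> a | b
  B -> T0 X4 | T0 X5 | b
  C -> T2 X6 | b
  T0 -> a
  T1 -> c
  T2 -> b
  T3 -> d
  X4 -> T0 C
  X5 -> T0 T1
  X6 -> T2 T3
  X7 -> S T3

CYK table (by increasing span), restricted to cells inside w[1..2]:
  cell(1,1) a: {A,T0}  orig:{A}
  cell(2,2) a: {A,T0}  orig:{A}
  cell(1,2) aa: {S}

Original NTs in T[1,2] deriving "aa": ["S"]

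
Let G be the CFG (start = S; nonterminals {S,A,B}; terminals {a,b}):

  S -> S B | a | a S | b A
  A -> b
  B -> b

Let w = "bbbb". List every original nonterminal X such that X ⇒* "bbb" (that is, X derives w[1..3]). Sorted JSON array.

CNF form of G:
  S -> S B | T0 S | T1 A | a
  A -> b
  B -> b
  T0 -> a
  T1 -> b

CYK table (by increasing span) (cells [i..j] with 1 ≤ i ≤ j ≤ 3 only):
  cell(1,1) b: {A,B,T1}  orig:{A,B}
  cell(2,2) b: {A,B,T1}  orig:{A,B}
  cell(3,3) b: {A,B,T1}  orig:{A,B}
  cell(1,2) bb: {S}
  cell(2,3) bb: {S}
  cell(1,3) bbb: {S}

Original NTs in T[1,3] deriving "bbb": ["S"]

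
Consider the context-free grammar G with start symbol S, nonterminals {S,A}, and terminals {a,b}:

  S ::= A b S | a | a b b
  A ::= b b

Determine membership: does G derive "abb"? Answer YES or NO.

Convert to CNF:
  S -> A X2 | T1 X3 | a
  A -> T0 T0
  T0 -> b
  T1 -> a
  X2 -> T0 S
  X3 -> T0 T0

CYK fill:
  cell(0,0) a: {S,T1}  orig:{S}
  cell(1,1) b: {T0}  orig:{}
  cell(2,2) b: {T0}  orig:{}
  cell(0,1) ab: ∅
  cell(1,2) bb: {A,X3}  orig:{A}
  cell(0,2) abb: {S}

S ∈ T[0,2] ⇒ YES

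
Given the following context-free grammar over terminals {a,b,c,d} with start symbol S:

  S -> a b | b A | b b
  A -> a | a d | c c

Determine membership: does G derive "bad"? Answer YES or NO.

CNF form of G:
  S -> T0 T3 | T3 A | T3 T3
  A -> T0 T1 | T2 T2 | a
  T0 -> a
  T1 -> d
  T2 -> c
  T3 -> b

Fill CYK table bottom-up:
  cell(0,0) b: {T3}  orig:{}
  cell(1,1) a: {A,T0}  orig:{A}
  cell(2,2) d: {T1}  orig:{}
  cell(0,1) ba: {S}
  cell(1,2) ad: {A}
  cell(0,2) bad: {S}

S ∈ T[0,2] ⇒ YES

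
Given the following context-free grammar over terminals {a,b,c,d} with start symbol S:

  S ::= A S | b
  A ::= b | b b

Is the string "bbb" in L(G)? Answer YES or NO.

CNF form of G:
  S -> A S | b
  A -> T0 T0 | b
  T0 -> b

Fill CYK table bottom-up:
  T[0,0] 'b' = {A,S,T0}  orig:{A,S}
  T[1,1] 'b' = {A,S,T0}  orig:{A,S}
  T[2,2] 'b' = {A,S,T0}  orig:{A,S}
  T[0,1] 'bb' = {A,S}
  T[1,2] 'bb' = {A,S}
  T[0,2] 'bbb' = {S}

S ∈ T[0,2] ⇒ YES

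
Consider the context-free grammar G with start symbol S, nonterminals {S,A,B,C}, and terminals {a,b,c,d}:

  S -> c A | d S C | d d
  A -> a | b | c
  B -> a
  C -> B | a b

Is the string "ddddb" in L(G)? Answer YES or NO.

CNF form of G:
  S -> T2 A | T3 T3 | T3 X4
  A -> a | b | c
  B -> a
  C -> T0 T1 | a
  T0 -> a
  T1 -> b
  T2 -> c
  T3 -> d
  X4 -> S C

Fill CYK table bottom-up:
  [0..0]={T3}  "d"  orig:{}
  [1..1]={T3}  "d"  orig:{}
  [2..2]={T3}  "d"  orig:{}
  [3..3]={T3}  "d"  orig:{}
  [4..4]={A,T1}  "b"  orig:{A}
  [0..1]={S}  "dd"
  [1..2]={S}  "dd"
  [2..3]={S}  "dd"
  [3..4]=∅  "db"
  [0..2]=∅  "ddd"
  [1..3]=∅  "ddd"
  [2..4]=∅  "ddb"
  [0..3]=∅  "dddd"
  [1..4]=∅  "dddb"
  [0..4]=∅  "ddddb"

S ∉ T[0,4] ⇒ NO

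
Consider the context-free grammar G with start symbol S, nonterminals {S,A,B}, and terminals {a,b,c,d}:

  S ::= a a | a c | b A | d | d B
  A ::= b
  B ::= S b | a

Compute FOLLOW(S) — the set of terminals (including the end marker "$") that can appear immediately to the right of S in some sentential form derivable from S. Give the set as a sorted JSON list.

FIRST sets, iterate to fixpoint:
round 1:
  A via A→b: +{b}
  B via B→a: +{a}
  S via S→a a: +{a}
  S via S→b A: +{b}
  S via S→d: +{d}
  FIRST(S)={a,b,d}  FIRST(A)={b}  FIRST(B)={a}
round 2:
  B via B→S b: +{b,d}
  FIRST(S)={a,b,d}  FIRST(A)={b}  FIRST(B)={a,b,d}
round 3: — fixpoint
  FIRST(S)={a,b,d}  FIRST(A)={b}  FIRST(B)={a,b,d}

FOLLOW sets:
FOLLOW(S) := {$}
pass 1:
  B→S b: FOLLOW(S) ⊇ FIRST(b) = {b}; new: +{b}
  S→b A: FOLLOW(A) ⊇ FOLLOW(S) ⊇ {$,b}; new: +{$,b}
  S→d B: FOLLOW(B) ⊇ FOLLOW(S) ⊇ {$,b}; new: +{$,b}
  S: {$,b}  A: {$,b}  B: {$,b}
pass 2: done
  S: {$,b}  A: {$,b}  B: {$,b}

FOLLOW(S) = ["$", "b"]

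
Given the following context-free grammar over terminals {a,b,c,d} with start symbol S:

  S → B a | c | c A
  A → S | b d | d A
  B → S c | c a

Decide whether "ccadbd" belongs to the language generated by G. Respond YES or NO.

CNF form of G:
  S -> B T0 | T3 A | c
  A -> B T0 | T1 T2 | T2 A | T3 A | c
  B -> S T3 | T3 T0
  T0 -> a
  T1 -> b
  T2 -> d
  T3 -> c

CYK table (by increasing span):
  T[0,0] 'c' = {A,S,T3}  orig:{A,S}
  T[1,1] 'c' = {A,S,T3}  orig:{A,S}
  T[2,2] 'a' = {T0}  orig:{}
  T[3,3] 'd' = {T2}  orig:{}
  T[4,4] 'b' = {T1}  orig:{}
  T[5,5] 'd' = {T2}  orig:{}
  T[0,1] 'cc' = {A,B,S}
  T[1,2] 'ca' = {B}
  T[2,3] 'ad' = ∅
  T[3,4] 'db' = ∅
  T[4,5] 'bd' = {A}
  T[0,2] 'cca' = {A,S}
  T[1,3] 'cad' = ∅
  T[2,4] 'adb' = ∅
  T[3,5] 'dbd' = {A}
  T[0,3] 'ccad' = ∅
  T[1,4] 'cadb' = ∅
  T[2,5] 'adbd' = ∅
  T[0,4] 'ccadb' = ∅
  T[1,5] 'cadbd' = ∅
  T[0,5] 'ccadbd' = ∅

S ∉ T[0,5] ⇒ NO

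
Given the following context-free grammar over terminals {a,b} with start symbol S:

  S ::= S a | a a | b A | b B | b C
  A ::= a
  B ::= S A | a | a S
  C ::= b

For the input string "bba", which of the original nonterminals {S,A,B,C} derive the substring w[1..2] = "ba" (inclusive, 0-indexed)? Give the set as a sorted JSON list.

CNF form of G:
  S -> S T0 | T0 T0 | T1 A | T1 B | T1 C
  A -> a
  B -> S A | T0 S | a
  C -> b
  T0 -> a
  T1 -> b

Fill CYK table bottom-up — only the sub-triangle for w[1..2]:
  cell(1,1) b: {C,T1}  orig:{C}
  cell(2,2) a: {A,B,T0}  orig:{A,B}
  cell(1,2) ba: {S}

Original NTs in T[1,2] deriving "ba": ["S"]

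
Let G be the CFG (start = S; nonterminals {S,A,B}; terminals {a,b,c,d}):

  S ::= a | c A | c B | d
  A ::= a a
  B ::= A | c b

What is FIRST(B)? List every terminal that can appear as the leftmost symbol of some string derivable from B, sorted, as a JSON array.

FIRST iteration:
round 1:
  A via A→a a: +{a}
  B via B→A: +{a}
  B via B→c b: +{c}
  S via S→a: +{a}
  S via S→c A: +{c}
  S via S→d: +{d}
  FIRST[S]={a,c,d}  FIRST[A]={a}  FIRST[B]={a,c}
round 2: (stable)
  FIRST[S]={a,c,d}  FIRST[A]={a}  FIRST[B]={a,c}

FIRST(B) = ["a", "c"]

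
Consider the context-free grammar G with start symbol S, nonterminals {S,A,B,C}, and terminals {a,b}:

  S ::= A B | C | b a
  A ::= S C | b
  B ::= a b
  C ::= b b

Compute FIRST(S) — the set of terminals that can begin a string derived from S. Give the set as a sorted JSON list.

FIRST sets, iterate to fixpoint:
round 1:
  A via A→b: +{b}
  B via B→a b: +{a}
  C via C→b b: +{b}
  S via S→A B: +{b}
  S: {b}  A: {b}  B: {a}  C: {b}
round 2: done
  S: {b}  A: {b}  B: {a}  C: {b}

FIRST(S) = ["b"]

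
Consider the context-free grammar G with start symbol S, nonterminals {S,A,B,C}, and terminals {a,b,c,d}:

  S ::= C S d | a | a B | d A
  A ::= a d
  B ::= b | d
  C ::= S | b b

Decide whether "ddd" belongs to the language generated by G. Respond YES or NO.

CNF form of G:
  S -> C X4 | T0 B | T1 A | a
  A -> T0 T1
  B -> b | d
  C -> C X3 | T0 B | T1 A | T2 T2 | a
  T0 -> a
  T1 -> d
  T2 -> b
  X3 -> S T1
  X4 -> S T1

CYK fill:
  cell(0,0) d: {B,T1}  orig:{B}
  cell(1,1) d: {B,T1}  orig:{B}
  cell(2,2) d: {B,T1}  orig:{B}
  cell(0,1) dd: ∅
  cell(1,2) dd: ∅
  cell(0,2) ddd: ∅

S ∉ T[0,2] ⇒ NO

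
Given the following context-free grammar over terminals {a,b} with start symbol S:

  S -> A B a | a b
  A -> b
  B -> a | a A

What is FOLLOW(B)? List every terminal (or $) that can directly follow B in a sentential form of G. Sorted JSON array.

FIRST iteration:
round 1:
  A via A→b: +{b}
  B via B→a: +{a}
  S via S→A B a: +{b}
  S via S→a b: +{a}
  S: {a,b}  A: {b}  B: {a}
round 2: (no change)
  S: {a,b}  A: {b}  B: {a}

Compute FOLLOW by fixpoint:
initialize: $ ∈ FOLLOW(S)
iter 1:
  S→A B a: FOLLOW(A) ⊇ FIRST(B) = {a}; new: +{a}
  S→A B a: FOLLOW(B) ⊇ FIRST(a) = {a}; new: +{a}
  S: {$}  A: {a}  B: {a}
iter 2: — fixpoint
  S: {$}  A: {a}  B: {a}

FOLLOW(B) = ["a"]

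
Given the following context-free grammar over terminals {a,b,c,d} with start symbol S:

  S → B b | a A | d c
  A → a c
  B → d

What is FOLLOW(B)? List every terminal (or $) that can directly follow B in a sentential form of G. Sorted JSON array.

FIRST sets, iterate to fixpoint:
iter 1:
  A via A→a c: +{a}
  B via B→d: +{d}
  S via S→B b: +{d}
  S via S→a A: +{a}
  FIRST(S)={a,d}  FIRST(A)={a}  FIRST(B)={d}
iter 2: (stable)
  FIRST(S)={a,d}  FIRST(A)={a}  FIRST(B)={d}

FOLLOW iteration:
initialize: $ ∈ FOLLOW(S)
[1]
  S→B b: FOLLOW(B) ⊇ FIRST(b) = {b}; new: +{b}
  S→a A: FOLLOW(A) ⊇ FOLLOW(S) ⊇ {$}; new: +{$}
  FOLLOW(S)={$}  FOLLOW(A)={$}  FOLLOW(B)={b}
[2] done
  FOLLOW(S)={$}  FOLLOW(A)={$}  FOLLOW(B)={b}

FOLLOW(B) = ["b"]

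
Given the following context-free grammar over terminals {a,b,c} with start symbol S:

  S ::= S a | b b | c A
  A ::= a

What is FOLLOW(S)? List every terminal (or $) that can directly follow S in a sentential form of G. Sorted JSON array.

FIRST sets, iterate to fixpoint:
pass 1:
  A via A→a: +{a}
  S via S→b b: +{b}
  S via S→c A: +{c}
  FIRST[S]={b,c}  FIRST[A]={a}
pass 2: (no change)
  FIRST[S]={b,c}  FIRST[A]={a}

FOLLOW iteration:
seed FOLLOW(S) with $
iter 1:
  S→S a: FOLLOW(S) ⊇ FIRST(a) = {a}; new: +{a}
  S→c A: FOLLOW(A) ⊇ FOLLOW(S) ⊇ {$,a}; new: +{$,a}
  S: {$,a}  A: {$,a}
iter 2: done
  S: {$,a}  A: {$,a}

FOLLOW(S) = ["$", "a"]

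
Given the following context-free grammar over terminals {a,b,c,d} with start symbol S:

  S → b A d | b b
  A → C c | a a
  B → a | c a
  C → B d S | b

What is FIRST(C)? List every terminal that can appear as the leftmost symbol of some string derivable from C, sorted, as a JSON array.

FIRST iteration:
[1]
  A via A→a a: +{a}
  B via B→a: +{a}
  B via B→c a: +{c}
  C via C→B d S: +{a,c}
  C via C→b: +{b}
  S via S→b A d: +{b}
  S: {b}  A: {a}  B: {a,c}  C: {a,b,c}
[2]
  A via A→C c: +{b,c}
  S: {b}  A: {a,b,c}  B: {a,c}  C: {a,b,c}
[3] (stable)
  S: {b}  A: {a,b,c}  B: {a,c}  C: {a,b,c}

FIRST(C) = ["a", "b", "c"]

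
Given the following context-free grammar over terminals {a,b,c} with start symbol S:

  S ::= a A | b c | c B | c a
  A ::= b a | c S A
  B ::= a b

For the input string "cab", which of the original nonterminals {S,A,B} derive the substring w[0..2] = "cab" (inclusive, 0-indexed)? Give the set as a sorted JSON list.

CNF form of G:
  S -> T0 T2 | T1 A | T2 B | T2 T1
  A -> T0 T1 | T2 X3
  B -> T1 T0
  T0 -> b
  T1 -> a
  T2 -> c
  X3 -> S A

CYK table (by increasing span) — only the sub-triangle for w[0..2]:
  T[0,0] 'c' = {T2}  orig:{}
  T[1,1] 'a' = {T1}  orig:{}
  T[2,2] 'b' = {T0}  orig:{}
  T[0,1] 'ca' = {S}
  T[1,2] 'ab' = {B}
  T[0,2] 'cab' = {S}

Original NTs in T[0,2] deriving "cab": ["S"]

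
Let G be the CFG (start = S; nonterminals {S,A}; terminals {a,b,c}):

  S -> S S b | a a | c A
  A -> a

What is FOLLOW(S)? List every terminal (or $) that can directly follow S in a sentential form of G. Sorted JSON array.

Compute FIRST by fixpoint:
pass 1:
  A via A→a: +{a}
  S via S→a a: +{a}
  S via S→c A: +{c}
  FIRST[S]={a,c}  FIRST[A]={a}
pass 2: — fixpoint
  FIRST[S]={a,c}  FIRST[A]={a}

FOLLOW sets:
FOLLOW(S) := {$}
round 1:
  S→S S b: FOLLOW(S) ⊇ FIRST(S) = {a,c}; new: +{a,c}
  S→S S b: FOLLOW(S) ⊇ FIRST(b) = {b}; new: +{b}
  S→c A: FOLLOW(A) ⊇ FOLLOW(S) ⊇ {$,a,b,c}; new: +{$,a,b,c}
  FOLLOW(S)={$,a,b,c}  FOLLOW(A)={$,a,b,c}
round 2: done
  FOLLOW(S)={$,a,b,c}  FOLLOW(A)={$,a,b,c}

FOLLOW(S) = ["$", "a", "b", "c"]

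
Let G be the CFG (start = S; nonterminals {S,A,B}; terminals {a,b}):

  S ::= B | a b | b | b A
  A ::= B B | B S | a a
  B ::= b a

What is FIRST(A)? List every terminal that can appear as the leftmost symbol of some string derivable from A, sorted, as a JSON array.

FIRST sets, iterate to fixpoint:
iter 1:
  A via A→a a: +{a}
  B via B→b a: +{b}
  S via S→B: +{b}
  S via S→a b: +{a}
  FIRST[S]={a,b}  FIRST[A]={a}  FIRST[B]={b}
iter 2:
  A via A→B B: +{b}
  FIRST[S]={a,b}  FIRST[A]={a,b}  FIRST[B]={b}
iter 3: done
  FIRST[S]={a,b}  FIRST[A]={a,b}  FIRST[B]={b}

FIRST(A) = ["a", "b"]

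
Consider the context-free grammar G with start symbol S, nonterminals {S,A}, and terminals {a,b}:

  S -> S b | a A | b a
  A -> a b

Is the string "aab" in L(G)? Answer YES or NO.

CNF form of G:
  S -> S T1 | T0 A | T1 T0
  A -> T0 T1
  T0 -> a
  T1 -> b

CYK table (by increasing span):
  [0..0]={T0}  "a"  orig:{}
  [1..1]={T0}  "a"  orig:{}
  [2..2]={T1}  "b"  orig:{}
  [0..1]=∅  "aa"
  [1..2]={A}  "ab"
  [0..2]={S}  "aab"

S ∈ T[0,2] ⇒ YES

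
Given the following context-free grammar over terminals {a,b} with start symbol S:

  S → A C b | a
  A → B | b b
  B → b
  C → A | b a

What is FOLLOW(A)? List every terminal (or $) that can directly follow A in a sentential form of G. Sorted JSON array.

FIRST iteration:
[1]
  A via A→b b: +{b}
  B via B→b: +{b}
  C via C→A: +{b}
  S via S→A C b: +{b}
  S via S→a: +{a}
  FIRST[S]={a,b}  FIRST[A]={b}  FIRST[B]={b}  FIRST[C]={b}
[2] (stable)
  FIRST[S]={a,b}  FIRST[A]={b}  FIRST[B]={b}  FIRST[C]={b}

FOLLOW sets:
initialize: $ ∈ FOLLOW(S)
[1]
  S→A C b: FOLLOW(A) ⊇ FIRST(C) = {b}; new: +{b}
  S→A C b: FOLLOW(C) ⊇ FIRST(b) = {b}; new: +{b}
  FOLLOW(S)={$}  FOLLOW(A)={b}  FOLLOW(B)={}  FOLLOW(C)={b}
[2]
  A→B: FOLLOW(B) ⊇ FOLLOW(A) ⊇ {b}; new: +{b}
  FOLLOW(S)={$}  FOLLOW(A)={b}  FOLLOW(B)={b}  FOLLOW(C)={b}
[3] (stable)
  FOLLOW(S)={$}  FOLLOW(A)={b}  FOLLOW(B)={b}  FOLLOW(C)={b}

FOLLOW(A) = ["b"]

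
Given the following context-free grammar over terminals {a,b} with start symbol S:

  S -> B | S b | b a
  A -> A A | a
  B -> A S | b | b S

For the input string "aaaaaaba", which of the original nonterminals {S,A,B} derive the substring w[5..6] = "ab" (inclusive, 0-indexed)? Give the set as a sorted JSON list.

Convert to CNF:
  S -> A S | S T0 | T0 S | T0 T1 | b
  A -> A A | a
  B -> A S | T0 S | b
  T0 -> b
  T1 -> a

CYK table (by increasing span) — only the sub-triangle for w[5..6]:
  cell(5,5) a: {A,T1}  orig:{A}
  cell(6,6) b: {B,S,T0}  orig:{B,S}
  cell(5,6) ab: {B,S}

Original NTs in T[5,6] deriving "ab": ["B", "S"]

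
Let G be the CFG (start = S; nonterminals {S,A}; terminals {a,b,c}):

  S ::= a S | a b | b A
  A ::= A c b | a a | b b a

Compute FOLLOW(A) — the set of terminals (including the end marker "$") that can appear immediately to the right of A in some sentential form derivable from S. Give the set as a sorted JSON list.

FIRST sets, iterate to fixpoint:
pass 1:
  A via A→a a: +{a}
  A via A→b b a: +{b}
  S via S→a S: +{a}
  S via S→b A: +{b}
  FIRST[S]={a,b}  FIRST[A]={a,b}
pass 2: done
  FIRST[S]={a,b}  FIRST[A]={a,b}

Compute FOLLOW by fixpoint:
initialize: $ ∈ FOLLOW(S)
round 1:
  A→A c b: FOLLOW(A) ⊇ FIRST(c) = {c}; new: +{c}
  S→b A: FOLLOW(A) ⊇ FOLLOW(S) ⊇ {$}; new: +{$}
  FOLLOW(S)={$}  FOLLOW(A)={$,c}
round 2: done
  FOLLOW(S)={$}  FOLLOW(A)={$,c}

FOLLOW(A) = ["$", "c"]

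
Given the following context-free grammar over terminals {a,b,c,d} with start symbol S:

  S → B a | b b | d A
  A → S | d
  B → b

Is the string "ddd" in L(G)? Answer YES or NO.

CNF form of G:
  S -> B T0 | T1 T1 | T2 A
  A -> B T0 | T1 T1 | T2 A | d
  B -> b
  T0 -> a
  T1 -> b
  T2 -> d

CYK fill:
  [0..0]={A,T2}  "d"  orig:{A}
  [1..1]={A,T2}  "d"  orig:{A}
  [2..2]={A,T2}  "d"  orig:{A}
  [0..1]={A,S}  "dd"
  [1..2]={A,S}  "dd"
  [0..2]={A,S}  "ddd"

S ∈ T[0,2] ⇒ YES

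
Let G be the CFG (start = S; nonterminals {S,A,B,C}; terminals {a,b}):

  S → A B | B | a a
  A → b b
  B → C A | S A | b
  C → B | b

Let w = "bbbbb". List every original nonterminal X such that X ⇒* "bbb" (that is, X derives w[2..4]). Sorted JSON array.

Convert to CNF:
  S -> A B | C A | S A | T1 T1 | b
  A -> T0 T0
  B -> C A | S A | b
  C -> C A | S A | b
  T0 -> b
  T1 -> a

CYK table (by increasing span), restricted to cells inside w[2..4]:
  [2..2]={B,C,S,T0}  "b"  orig:{B,C,S}
  [3..3]={B,C,S,T0}  "b"  orig:{B,C,S}
  [4..4]={B,C,S,T0}  "b"  orig:{B,C,S}
  [2..3]={A}  "bb"
  [3..4]={A}  "bb"
  [2..4]={B,C,S}  "bbb"

Original NTs in T[2,4] deriving "bbb": ["B", "C", "S"]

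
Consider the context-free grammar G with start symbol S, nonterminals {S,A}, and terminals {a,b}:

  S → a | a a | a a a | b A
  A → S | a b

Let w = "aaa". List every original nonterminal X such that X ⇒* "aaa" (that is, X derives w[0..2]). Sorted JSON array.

CNF form of G:
  S -> T0 T0 | T0 X3 | T1 A | a
  A -> T0 T0 | T0 T1 | T0 X2 | T1 A | a
  T0 -> a
  T1 -> b
  X2 -> T0 T0
  X3 -> T0 T0

CYK table (by increasing span) (cells [i..j] with 0 ≤ i ≤ j ≤ 2 only):
  [0..0]={A,S,T0}  "a"  orig:{A,S}
  [1..1]={A,S,T0}  "a"  orig:{A,S}
  [2..2]={A,S,T0}  "a"  orig:{A,S}
  [0..1]={A,S,X2,X3}  "aa"  orig:{A,S}
  [1..2]={A,S,X2,X3}  "aa"  orig:{A,S}
  [0..2]={A,S}  "aaa"

Original NTs in T[0,2] deriving "aaa": ["A", "S"]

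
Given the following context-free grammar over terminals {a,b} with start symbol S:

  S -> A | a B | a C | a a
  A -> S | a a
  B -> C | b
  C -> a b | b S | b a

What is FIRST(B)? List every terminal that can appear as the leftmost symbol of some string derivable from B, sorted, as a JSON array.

Compute FIRST by fixpoint:
iter 1:
  A via A→a a: +{a}
  B via B→b: +{b}
  C via C→a b: +{a}
  C via C→b S: +{b}
  S via S→A: +{a}
  FIRST(S)={a}  FIRST(A)={a}  FIRST(B)={b}  FIRST(C)={a,b}
iter 2:
  B via B→C: +{a}
  FIRST(S)={a}  FIRST(A)={a}  FIRST(B)={a,b}  FIRST(C)={a,b}
iter 3: (no change)
  FIRST(S)={a}  FIRST(A)={a}  FIRST(B)={a,b}  FIRST(C)={a,b}

FIRST(B) = ["a", "b"]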